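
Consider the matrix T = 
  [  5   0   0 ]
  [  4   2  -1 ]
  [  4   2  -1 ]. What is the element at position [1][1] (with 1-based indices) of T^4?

Characteristic polynomial: μ^3 - 6μ^2 + 5μ = μ(μ - 5)(μ - 1), so the eigenvalues are 0, 1, 5.
μ=5: eigenvector (1, 1, 1).
μ=0: eigenvector (0, 1, 2).
μ=1: eigenvector (0, -1, -1).
P = [[1, 0, 0], [1, 1, -1], [1, 2, -1]], D = diag(5, 0, 1), P⁻¹ = [[1, 0, 0], [0, -1, 1], [1, -2, 1]].
T⁴ = P·diag(625, 0, 1)·P⁻¹ = [[625, 0, 0], [624, 2, -1], [624, 2, -1]].
The requested entry is 625.

625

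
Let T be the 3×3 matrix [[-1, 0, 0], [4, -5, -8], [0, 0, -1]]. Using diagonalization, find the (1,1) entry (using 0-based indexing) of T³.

Characteristic polynomial: s^3 + 7s^2 + 11s + 5 = (s + 1)^2(s + 5), so the eigenvalues are -5, -1, -1.
s=-1: eigenvector (1, 1, 0).
s=-5: eigenvector (0, 1, 0).
s=-1: eigenvector (-2, -4, 1).
P = [[1, 0, -2], [1, 1, -4], [0, 0, 1]], D = diag(-1, -5, -1), P⁻¹ = [[1, 0, 2], [-1, 1, 2], [0, 0, 1]].
T³ = P·diag(-1, -125, -1)·P⁻¹ = [[-1, 0, 0], [124, -125, -248], [0, 0, -1]].
The requested entry is -125.

-125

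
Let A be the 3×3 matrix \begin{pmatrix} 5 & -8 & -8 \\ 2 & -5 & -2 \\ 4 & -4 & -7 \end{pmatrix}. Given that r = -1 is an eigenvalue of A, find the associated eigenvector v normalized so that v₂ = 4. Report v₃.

8

A + 1I = [[6, -8, -8], [2, -4, -2], [4, -4, -6]].
Solving (A + 1I)v = 0 gives the eigenspace spanned by (16, 4, 8).
With v₂ = 4, v = (16, 4, 8), so v₃ = 8.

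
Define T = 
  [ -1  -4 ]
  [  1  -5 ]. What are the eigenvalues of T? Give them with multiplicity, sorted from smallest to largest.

Characteristic polynomial: p(s) = s^2 + 6s + 9 = (s + 3)^2.
Roots (with multiplicity): -3, -3.

-3, -3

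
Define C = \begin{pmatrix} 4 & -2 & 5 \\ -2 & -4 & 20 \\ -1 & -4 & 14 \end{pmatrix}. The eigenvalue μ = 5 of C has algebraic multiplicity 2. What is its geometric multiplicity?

1

C − 5I = [[-1, -2, 5], [-2, -9, 20], [-1, -4, 9]].
This matrix has rank 2, so its null space has dimension 3 − 2 = 1.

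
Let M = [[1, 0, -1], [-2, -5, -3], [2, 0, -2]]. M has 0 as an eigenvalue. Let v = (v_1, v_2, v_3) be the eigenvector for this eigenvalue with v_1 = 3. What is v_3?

3

M = [[1, 0, -1], [-2, -5, -3], [2, 0, -2]].
Solving (M)v = 0 gives the eigenspace spanned by (3, -3, 3).
With v_1 = 3, v = (3, -3, 3), so v_3 = 3.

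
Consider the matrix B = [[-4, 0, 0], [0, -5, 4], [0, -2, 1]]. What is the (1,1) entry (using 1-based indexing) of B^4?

Characteristic polynomial: t^3 + 8t^2 + 19t + 12 = (t + 1)(t + 3)(t + 4), so the eigenvalues are -4, -3, -1.
t=-4: eigenvector (1, 0, 0).
t=-3: eigenvector (0, 2, 1).
t=-1: eigenvector (0, -1, -1).
P = [[1, 0, 0], [0, 2, -1], [0, 1, -1]], D = diag(-4, -3, -1), P⁻¹ = [[1, 0, 0], [0, 1, -1], [0, 1, -2]].
B⁴ = P·diag(256, 81, 1)·P⁻¹ = [[256, 0, 0], [0, 161, -160], [0, 80, -79]].
The requested entry is 256.

256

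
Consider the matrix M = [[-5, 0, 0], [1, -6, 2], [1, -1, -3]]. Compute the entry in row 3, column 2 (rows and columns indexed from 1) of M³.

Characteristic polynomial: μ^3 + 14μ^2 + 65μ + 100 = (μ + 4)(μ + 5)^2, so the eigenvalues are -5, -5, -4.
μ=-5: eigenvector (1, -1, -1).
μ=-5: eigenvector (0, 2, 1).
μ=-4: eigenvector (0, 1, 1).
P = [[1, 0, 0], [-1, 2, 1], [-1, 1, 1]], D = diag(-5, -5, -4), P⁻¹ = [[1, 0, 0], [0, 1, -1], [1, -1, 2]].
M³ = P·diag(-125, -125, -64)·P⁻¹ = [[-125, 0, 0], [61, -186, 122], [61, -61, -3]].
The requested entry is -61.

-61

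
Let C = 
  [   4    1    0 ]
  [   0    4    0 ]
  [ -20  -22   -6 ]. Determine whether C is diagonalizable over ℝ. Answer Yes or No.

Characteristic polynomial: p(t) = t^3 - 2t^2 - 32t + 96 = (t - 4)^2(t + 6).
t = 4 has algebraic multiplicity 2; rank(C − 4I) = 2, so geometric multiplicity = 1.
Geometric multiplicity < algebraic multiplicity, so C is not diagonalizable.

No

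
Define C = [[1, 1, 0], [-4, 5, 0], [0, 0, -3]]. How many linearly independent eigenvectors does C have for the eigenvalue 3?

1

C − 3I = [[-2, 1, 0], [-4, 2, 0], [0, 0, -6]].
This matrix has rank 2, so its null space has dimension 3 − 2 = 1.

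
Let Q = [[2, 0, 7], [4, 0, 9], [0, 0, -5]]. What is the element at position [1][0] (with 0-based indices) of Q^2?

Characteristic polynomial: t^3 + 3t^2 - 10t = t(t - 2)(t + 5), so the eigenvalues are -5, 0, 2.
t=0: eigenvector (0, 1, 0).
t=-5: eigenvector (1, 1, -1).
t=2: eigenvector (1, 2, 0).
P = [[0, 1, 1], [1, 1, 2], [0, -1, 0]], D = diag(0, -5, 2), P⁻¹ = [[-2, 1, -1], [0, 0, -1], [1, 0, 1]].
Q² = P·diag(0, 25, 4)·P⁻¹ = [[4, 0, -21], [8, 0, -17], [0, 0, 25]].
The requested entry is 8.

8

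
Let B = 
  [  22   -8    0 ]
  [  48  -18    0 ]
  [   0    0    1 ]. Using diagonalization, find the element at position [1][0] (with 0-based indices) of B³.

Characteristic polynomial: r^3 - 5r^2 - 8r + 12 = (r - 6)(r - 1)(r + 2), so the eigenvalues are -2, 1, 6.
r=6: eigenvector (1, 2, 0).
r=-2: eigenvector (1, 3, 0).
r=1: eigenvector (0, 0, 1).
P = [[1, 1, 0], [2, 3, 0], [0, 0, 1]], D = diag(6, -2, 1), P⁻¹ = [[3, -1, 0], [-2, 1, 0], [0, 0, 1]].
B³ = P·diag(216, -8, 1)·P⁻¹ = [[664, -224, 0], [1344, -456, 0], [0, 0, 1]].
The requested entry is 1344.

1344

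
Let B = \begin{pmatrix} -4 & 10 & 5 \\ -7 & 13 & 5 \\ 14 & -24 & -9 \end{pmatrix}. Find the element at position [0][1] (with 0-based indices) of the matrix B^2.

Characteristic polynomial: s^3 - 13s + 12 = (s - 3)(s - 1)(s + 4), so the eigenvalues are -4, 1, 3.
s=-4: eigenvector (1, 1, -2).
s=3: eigenvector (0, 1, -2).
s=1: eigenvector (1, 1, -1).
P = [[1, 0, 1], [1, 1, 1], [-2, -2, -1]], D = diag(-4, 3, 1), P⁻¹ = [[1, -2, -1], [-1, 1, 0], [0, 2, 1]].
B² = P·diag(16, 9, 1)·P⁻¹ = [[16, -30, -15], [7, -21, -15], [-14, 44, 31]].
The requested entry is -30.

-30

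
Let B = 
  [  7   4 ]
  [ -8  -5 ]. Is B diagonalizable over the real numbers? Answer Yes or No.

Characteristic polynomial: p(t) = t^2 - 2t - 3 = (t - 3)(t + 1).
All 2 eigenvalues are distinct, so B is diagonalizable.

Yes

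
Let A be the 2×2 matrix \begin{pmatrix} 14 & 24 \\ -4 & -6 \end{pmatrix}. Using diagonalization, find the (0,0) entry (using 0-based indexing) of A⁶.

139840

Characteristic polynomial: t^2 - 8t + 12 = (t - 6)(t - 2), so the eigenvalues are 2, 6.
t=6: eigenvector (3, -1).
t=2: eigenvector (-2, 1).
P = [[3, -2], [-1, 1]], D = diag(6, 2), P⁻¹ = [[1, 2], [1, 3]].
A⁶ = P·diag(46656, 64)·P⁻¹ = [[139840, 279552], [-46592, -93120]].
The requested entry is 139840.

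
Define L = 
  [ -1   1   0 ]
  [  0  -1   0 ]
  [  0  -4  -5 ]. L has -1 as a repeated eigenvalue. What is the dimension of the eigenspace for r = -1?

L + 1I = [[0, 1, 0], [0, 0, 0], [0, -4, -4]].
This matrix has rank 2, so its null space has dimension 3 − 2 = 1.

1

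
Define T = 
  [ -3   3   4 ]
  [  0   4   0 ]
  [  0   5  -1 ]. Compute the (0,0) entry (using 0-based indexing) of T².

Characteristic polynomial: r^3 - 13r - 12 = (r - 4)(r + 1)(r + 3), so the eigenvalues are -3, -1, 4.
r=-3: eigenvector (1, 0, 0).
r=4: eigenvector (1, 1, 1).
r=-1: eigenvector (2, 0, 1).
P = [[1, 1, 2], [0, 1, 0], [0, 1, 1]], D = diag(-3, 4, -1), P⁻¹ = [[1, 1, -2], [0, 1, 0], [0, -1, 1]].
T² = P·diag(9, 16, 1)·P⁻¹ = [[9, 23, -16], [0, 16, 0], [0, 15, 1]].
The requested entry is 9.

9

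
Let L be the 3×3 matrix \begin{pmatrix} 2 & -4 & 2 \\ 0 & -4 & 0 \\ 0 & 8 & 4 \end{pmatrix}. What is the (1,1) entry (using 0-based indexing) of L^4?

256

Characteristic polynomial: t^3 - 2t^2 - 16t + 32 = (t - 4)(t - 2)(t + 4), so the eigenvalues are -4, 2, 4.
t=2: eigenvector (1, 0, 0).
t=4: eigenvector (1, 0, 1).
t=-4: eigenvector (1, 1, -1).
P = [[1, 1, 1], [0, 0, 1], [0, 1, -1]], D = diag(2, 4, -4), P⁻¹ = [[1, -2, -1], [0, 1, 1], [0, 1, 0]].
L⁴ = P·diag(16, 256, 256)·P⁻¹ = [[16, 480, 240], [0, 256, 0], [0, 0, 256]].
The requested entry is 256.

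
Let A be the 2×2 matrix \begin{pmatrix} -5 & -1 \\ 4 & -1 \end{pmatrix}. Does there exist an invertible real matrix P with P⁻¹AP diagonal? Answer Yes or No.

Characteristic polynomial: p(μ) = μ^2 + 6μ + 9 = (μ + 3)^2.
μ = -3 has algebraic multiplicity 2; rank(A + 3I) = 1, so geometric multiplicity = 1.
Geometric multiplicity < algebraic multiplicity, so A is not diagonalizable.

No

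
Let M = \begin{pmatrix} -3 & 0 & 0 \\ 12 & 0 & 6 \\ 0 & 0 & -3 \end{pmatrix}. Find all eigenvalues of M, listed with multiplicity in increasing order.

-3, -3, 0

Characteristic polynomial: p(t) = t^3 + 6t^2 + 9t = t(t + 3)^2.
Roots (with multiplicity): -3, -3, 0.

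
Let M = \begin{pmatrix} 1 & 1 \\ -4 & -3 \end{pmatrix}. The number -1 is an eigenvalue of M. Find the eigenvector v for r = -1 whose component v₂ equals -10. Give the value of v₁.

M + 1I = [[2, 1], [-4, -2]].
Solving (M + 1I)v = 0 gives the eigenspace spanned by (5, -10).
With v₂ = -10, v = (5, -10), so v₁ = 5.

5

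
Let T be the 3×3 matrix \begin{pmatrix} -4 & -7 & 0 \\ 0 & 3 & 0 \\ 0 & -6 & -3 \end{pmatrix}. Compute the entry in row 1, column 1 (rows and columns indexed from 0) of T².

9

Characteristic polynomial: μ^3 + 4μ^2 - 9μ - 36 = (μ - 3)(μ + 3)(μ + 4), so the eigenvalues are -4, -3, 3.
μ=-4: eigenvector (1, 0, 0).
μ=3: eigenvector (-1, 1, -1).
μ=-3: eigenvector (0, 0, 1).
P = [[1, -1, 0], [0, 1, 0], [0, -1, 1]], D = diag(-4, 3, -3), P⁻¹ = [[1, 1, 0], [0, 1, 0], [0, 1, 1]].
T² = P·diag(16, 9, 9)·P⁻¹ = [[16, 7, 0], [0, 9, 0], [0, 0, 9]].
The requested entry is 9.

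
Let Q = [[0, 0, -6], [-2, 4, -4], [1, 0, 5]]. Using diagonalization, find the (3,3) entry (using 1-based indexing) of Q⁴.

Characteristic polynomial: μ^3 - 9μ^2 + 26μ - 24 = (μ - 4)(μ - 3)(μ - 2), so the eigenvalues are 2, 3, 4.
μ=3: eigenvector (-2, 0, 1).
μ=4: eigenvector (0, 1, 0).
μ=2: eigenvector (-3, -1, 1).
P = [[-2, 0, -3], [0, 1, -1], [1, 0, 1]], D = diag(3, 4, 2), P⁻¹ = [[1, 0, 3], [-1, 1, -2], [-1, 0, -2]].
Q⁴ = P·diag(81, 256, 16)·P⁻¹ = [[-114, 0, -390], [-240, 256, -480], [65, 0, 211]].
The requested entry is 211.

211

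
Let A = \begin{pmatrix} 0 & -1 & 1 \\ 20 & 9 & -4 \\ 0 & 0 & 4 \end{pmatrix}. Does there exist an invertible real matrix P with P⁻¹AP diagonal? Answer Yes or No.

No

Characteristic polynomial: p(r) = r^3 - 13r^2 + 56r - 80 = (r - 5)(r - 4)^2.
r = 4 has algebraic multiplicity 2; rank(A − 4I) = 2, so geometric multiplicity = 1.
Geometric multiplicity < algebraic multiplicity, so A is not diagonalizable.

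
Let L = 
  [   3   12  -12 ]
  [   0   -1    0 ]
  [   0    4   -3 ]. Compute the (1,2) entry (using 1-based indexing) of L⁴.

Characteristic polynomial: s^3 + s^2 - 9s - 9 = (s - 3)(s + 1)(s + 3), so the eigenvalues are -3, -1, 3.
s=3: eigenvector (1, 0, 0).
s=-1: eigenvector (3, 1, 2).
s=-3: eigenvector (2, 0, 1).
P = [[1, 3, 2], [0, 1, 0], [0, 2, 1]], D = diag(3, -1, -3), P⁻¹ = [[1, 1, -2], [0, 1, 0], [0, -2, 1]].
L⁴ = P·diag(81, 1, 81)·P⁻¹ = [[81, -240, 0], [0, 1, 0], [0, -160, 81]].
The requested entry is -240.

-240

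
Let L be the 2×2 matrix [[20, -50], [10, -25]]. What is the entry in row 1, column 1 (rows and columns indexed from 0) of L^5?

Characteristic polynomial: r^2 + 5r = r(r + 5), so the eigenvalues are -5, 0.
r=0: eigenvector (5, 2).
r=-5: eigenvector (2, 1).
P = [[5, 2], [2, 1]], D = diag(0, -5), P⁻¹ = [[1, -2], [-2, 5]].
L⁵ = P·diag(0, -3125)·P⁻¹ = [[12500, -31250], [6250, -15625]].
The requested entry is -15625.

-15625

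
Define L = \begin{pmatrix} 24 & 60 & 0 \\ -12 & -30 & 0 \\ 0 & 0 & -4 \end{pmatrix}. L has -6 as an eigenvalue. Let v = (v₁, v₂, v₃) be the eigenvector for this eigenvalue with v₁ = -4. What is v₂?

L + 6I = [[30, 60, 0], [-12, -24, 0], [0, 0, 2]].
Solving (L + 6I)v = 0 gives the eigenspace spanned by (-4, 2, 0).
With v₁ = -4, v = (-4, 2, 0), so v₂ = 2.

2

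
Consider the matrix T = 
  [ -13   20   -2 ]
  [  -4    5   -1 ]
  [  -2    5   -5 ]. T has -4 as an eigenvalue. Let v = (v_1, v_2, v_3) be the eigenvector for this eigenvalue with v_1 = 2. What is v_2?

T + 4I = [[-9, 20, -2], [-4, 9, -1], [-2, 5, -1]].
Solving (T + 4I)v = 0 gives the eigenspace spanned by (2, 1, 1).
With v_1 = 2, v = (2, 1, 1), so v_2 = 1.

1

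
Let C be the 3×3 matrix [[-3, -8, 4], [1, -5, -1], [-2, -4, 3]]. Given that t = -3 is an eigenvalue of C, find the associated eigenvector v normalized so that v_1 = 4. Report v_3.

C + 3I = [[0, -8, 4], [1, -2, -1], [-2, -4, 6]].
Solving (C + 3I)v = 0 gives the eigenspace spanned by (4, 1, 2).
With v_1 = 4, v = (4, 1, 2), so v_3 = 2.

2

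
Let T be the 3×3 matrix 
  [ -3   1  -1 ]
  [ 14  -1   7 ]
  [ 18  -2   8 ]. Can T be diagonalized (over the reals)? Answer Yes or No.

Characteristic polynomial: p(s) = s^3 - 4s^2 - 11s - 6 = (s - 6)(s + 1)^2.
s = -1 has algebraic multiplicity 2; rank(T + 1I) = 2, so geometric multiplicity = 1.
Geometric multiplicity < algebraic multiplicity, so T is not diagonalizable.

No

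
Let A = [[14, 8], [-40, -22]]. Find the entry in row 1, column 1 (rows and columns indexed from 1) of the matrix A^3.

Characteristic polynomial: λ^2 + 8λ + 12 = (λ + 2)(λ + 6), so the eigenvalues are -6, -2.
λ=-6: eigenvector (2, -5).
λ=-2: eigenvector (1, -2).
P = [[2, 1], [-5, -2]], D = diag(-6, -2), P⁻¹ = [[-2, -1], [5, 2]].
A³ = P·diag(-216, -8)·P⁻¹ = [[824, 416], [-2080, -1048]].
The requested entry is 824.

824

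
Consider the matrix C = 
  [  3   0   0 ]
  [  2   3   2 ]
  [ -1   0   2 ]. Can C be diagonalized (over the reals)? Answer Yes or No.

Characteristic polynomial: p(λ) = λ^3 - 8λ^2 + 21λ - 18 = (λ - 3)^2(λ - 2).
λ = 3 has algebraic multiplicity 2; rank(C − 3I) = 1, so geometric multiplicity = 2.
Every eigenvalue has geometric = algebraic multiplicity, so C is diagonalizable.

Yes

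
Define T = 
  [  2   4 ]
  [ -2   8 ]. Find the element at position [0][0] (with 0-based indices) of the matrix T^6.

-38464

Characteristic polynomial: s^2 - 10s + 24 = (s - 6)(s - 4), so the eigenvalues are 4, 6.
s=6: eigenvector (1, 1).
s=4: eigenvector (2, 1).
P = [[1, 2], [1, 1]], D = diag(6, 4), P⁻¹ = [[-1, 2], [1, -1]].
T⁶ = P·diag(46656, 4096)·P⁻¹ = [[-38464, 85120], [-42560, 89216]].
The requested entry is -38464.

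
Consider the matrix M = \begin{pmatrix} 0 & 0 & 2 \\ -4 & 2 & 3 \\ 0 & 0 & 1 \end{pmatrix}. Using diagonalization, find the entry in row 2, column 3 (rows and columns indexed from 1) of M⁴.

-11

Characteristic polynomial: t^3 - 3t^2 + 2t = t(t - 2)(t - 1), so the eigenvalues are 0, 1, 2.
t=0: eigenvector (1, 2, 0).
t=2: eigenvector (0, 1, 0).
t=1: eigenvector (2, 5, 1).
P = [[1, 0, 2], [2, 1, 5], [0, 0, 1]], D = diag(0, 2, 1), P⁻¹ = [[1, 0, -2], [-2, 1, -1], [0, 0, 1]].
M⁴ = P·diag(0, 16, 1)·P⁻¹ = [[0, 0, 2], [-32, 16, -11], [0, 0, 1]].
The requested entry is -11.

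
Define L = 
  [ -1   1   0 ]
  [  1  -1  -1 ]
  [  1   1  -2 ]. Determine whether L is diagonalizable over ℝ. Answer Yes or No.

No

Characteristic polynomial: p(r) = r^3 + 4r^2 + 5r + 2 = (r + 1)^2(r + 2).
r = -1 has algebraic multiplicity 2; rank(L + 1I) = 2, so geometric multiplicity = 1.
Geometric multiplicity < algebraic multiplicity, so L is not diagonalizable.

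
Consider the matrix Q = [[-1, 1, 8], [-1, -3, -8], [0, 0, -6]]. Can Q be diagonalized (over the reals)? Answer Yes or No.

No

Characteristic polynomial: p(t) = t^3 + 10t^2 + 28t + 24 = (t + 2)^2(t + 6).
t = -2 has algebraic multiplicity 2; rank(Q + 2I) = 2, so geometric multiplicity = 1.
Geometric multiplicity < algebraic multiplicity, so Q is not diagonalizable.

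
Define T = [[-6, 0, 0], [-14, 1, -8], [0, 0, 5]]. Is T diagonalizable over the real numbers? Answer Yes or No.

Yes

Characteristic polynomial: p(s) = s^3 - 31s + 30 = (s - 5)(s - 1)(s + 6).
All 3 eigenvalues are distinct, so T is diagonalizable.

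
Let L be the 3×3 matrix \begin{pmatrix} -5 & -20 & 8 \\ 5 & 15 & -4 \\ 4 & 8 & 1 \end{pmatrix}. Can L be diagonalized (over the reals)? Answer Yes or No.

Characteristic polynomial: p(s) = s^3 - 11s^2 + 35s - 25 = (s - 5)^2(s - 1).
s = 5 has algebraic multiplicity 2; rank(L − 5I) = 2, so geometric multiplicity = 1.
Geometric multiplicity < algebraic multiplicity, so L is not diagonalizable.

No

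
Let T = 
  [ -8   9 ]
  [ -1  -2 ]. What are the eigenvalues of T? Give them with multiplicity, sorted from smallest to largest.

-5, -5

Characteristic polynomial: p(s) = s^2 + 10s + 25 = (s + 5)^2.
Roots (with multiplicity): -5, -5.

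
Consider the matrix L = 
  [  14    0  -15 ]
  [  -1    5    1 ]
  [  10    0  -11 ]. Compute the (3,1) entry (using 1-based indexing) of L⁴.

510

Characteristic polynomial: μ^3 - 8μ^2 + 11μ + 20 = (μ - 5)(μ - 4)(μ + 1), so the eigenvalues are -1, 4, 5.
μ=4: eigenvector (3, 1, 2).
μ=-1: eigenvector (1, 0, 1).
μ=5: eigenvector (0, 1, 0).
P = [[3, 1, 0], [1, 0, 1], [2, 1, 0]], D = diag(4, -1, 5), P⁻¹ = [[1, 0, -1], [-2, 0, 3], [-1, 1, 1]].
L⁴ = P·diag(256, 1, 625)·P⁻¹ = [[766, 0, -765], [-369, 625, 369], [510, 0, -509]].
The requested entry is 510.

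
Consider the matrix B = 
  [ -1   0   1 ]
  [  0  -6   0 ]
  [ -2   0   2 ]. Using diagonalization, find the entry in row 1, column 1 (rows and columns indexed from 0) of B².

Characteristic polynomial: λ^3 + 5λ^2 - 6λ = λ(λ - 1)(λ + 6), so the eigenvalues are -6, 0, 1.
λ=1: eigenvector (1, 0, 2).
λ=-6: eigenvector (0, 1, 0).
λ=0: eigenvector (1, 0, 1).
P = [[1, 0, 1], [0, 1, 0], [2, 0, 1]], D = diag(1, -6, 0), P⁻¹ = [[-1, 0, 1], [0, 1, 0], [2, 0, -1]].
B² = P·diag(1, 36, 0)·P⁻¹ = [[-1, 0, 1], [0, 36, 0], [-2, 0, 2]].
The requested entry is 36.

36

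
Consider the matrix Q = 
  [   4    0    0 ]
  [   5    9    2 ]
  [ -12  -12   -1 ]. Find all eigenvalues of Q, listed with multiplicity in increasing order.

3, 4, 5

Characteristic polynomial: p(r) = r^3 - 12r^2 + 47r - 60 = (r - 5)(r - 4)(r - 3).
Roots (with multiplicity): 3, 4, 5.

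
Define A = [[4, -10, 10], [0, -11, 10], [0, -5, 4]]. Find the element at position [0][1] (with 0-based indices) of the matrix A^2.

Characteristic polynomial: λ^3 + 3λ^2 - 22λ - 24 = (λ - 4)(λ + 1)(λ + 6), so the eigenvalues are -6, -1, 4.
λ=4: eigenvector (1, 0, 0).
λ=-1: eigenvector (0, -1, -1).
λ=-6: eigenvector (1, 2, 1).
P = [[1, 0, 1], [0, -1, 2], [0, -1, 1]], D = diag(4, -1, -6), P⁻¹ = [[1, -1, 1], [0, 1, -2], [0, 1, -1]].
A² = P·diag(16, 1, 36)·P⁻¹ = [[16, 20, -20], [0, 71, -70], [0, 35, -34]].
The requested entry is 20.

20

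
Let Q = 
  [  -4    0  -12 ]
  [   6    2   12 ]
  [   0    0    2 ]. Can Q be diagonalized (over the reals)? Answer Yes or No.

Yes

Characteristic polynomial: p(t) = t^3 - 12t + 16 = (t - 2)^2(t + 4).
t = 2 has algebraic multiplicity 2; rank(Q − 2I) = 1, so geometric multiplicity = 2.
Every eigenvalue has geometric = algebraic multiplicity, so Q is diagonalizable.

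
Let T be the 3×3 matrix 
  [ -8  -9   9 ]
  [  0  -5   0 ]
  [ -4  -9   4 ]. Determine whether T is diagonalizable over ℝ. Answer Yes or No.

No

Characteristic polynomial: p(r) = r^3 + 9r^2 + 24r + 20 = (r + 2)^2(r + 5).
r = -2 has algebraic multiplicity 2; rank(T + 2I) = 2, so geometric multiplicity = 1.
Geometric multiplicity < algebraic multiplicity, so T is not diagonalizable.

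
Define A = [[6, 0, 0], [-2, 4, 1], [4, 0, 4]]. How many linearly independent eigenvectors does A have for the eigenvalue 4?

1

A − 4I = [[2, 0, 0], [-2, 0, 1], [4, 0, 0]].
This matrix has rank 2, so its null space has dimension 3 − 2 = 1.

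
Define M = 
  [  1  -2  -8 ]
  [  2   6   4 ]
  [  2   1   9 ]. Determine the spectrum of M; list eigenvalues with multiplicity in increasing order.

Characteristic polynomial: p(t) = t^3 - 16t^2 + 85t - 150 = (t - 6)(t - 5)^2.
Roots (with multiplicity): 5, 5, 6.

5, 5, 6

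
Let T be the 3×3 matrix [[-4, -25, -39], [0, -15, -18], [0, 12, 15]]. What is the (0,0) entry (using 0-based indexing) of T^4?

256

Characteristic polynomial: s^3 + 4s^2 - 9s - 36 = (s - 3)(s + 3)(s + 4), so the eigenvalues are -4, -3, 3.
s=-3: eigenvector (3, 3, -2).
s=-4: eigenvector (1, 0, 0).
s=3: eigenvector (-2, -1, 1).
P = [[3, 1, -2], [3, 0, -1], [-2, 0, 1]], D = diag(-3, -4, 3), P⁻¹ = [[0, 1, 1], [1, 1, 3], [0, 2, 3]].
T⁴ = P·diag(81, 256, 81)·P⁻¹ = [[256, 175, 525], [0, 81, 0], [0, 0, 81]].
The requested entry is 256.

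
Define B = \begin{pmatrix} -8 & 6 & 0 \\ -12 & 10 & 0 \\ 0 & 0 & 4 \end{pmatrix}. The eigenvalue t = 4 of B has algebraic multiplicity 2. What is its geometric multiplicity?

B − 4I = [[-12, 6, 0], [-12, 6, 0], [0, 0, 0]].
This matrix has rank 1, so its null space has dimension 3 − 1 = 2.

2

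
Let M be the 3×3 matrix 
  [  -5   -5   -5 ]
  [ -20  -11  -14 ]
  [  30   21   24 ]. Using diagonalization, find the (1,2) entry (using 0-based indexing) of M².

Characteristic polynomial: μ^3 - 8μ^2 + 15μ = μ(μ - 5)(μ - 3), so the eigenvalues are 0, 3, 5.
μ=3: eigenvector (0, 1, -1).
μ=5: eigenvector (-1, -4, 6).
μ=0: eigenvector (-1, -2, 3).
P = [[0, -1, -1], [1, -4, -2], [-1, 6, 3]], D = diag(3, 5, 0), P⁻¹ = [[0, 3, 2], [1, 1, 1], [-2, -1, -1]].
M² = P·diag(9, 25, 0)·P⁻¹ = [[-25, -25, -25], [-100, -73, -82], [150, 123, 132]].
The requested entry is -82.

-82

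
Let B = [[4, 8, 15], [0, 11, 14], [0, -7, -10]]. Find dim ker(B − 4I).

B − 4I = [[0, 8, 15], [0, 7, 14], [0, -7, -14]].
This matrix has rank 2, so its null space has dimension 3 − 2 = 1.

1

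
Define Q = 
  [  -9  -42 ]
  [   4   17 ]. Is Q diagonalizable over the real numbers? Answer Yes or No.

Characteristic polynomial: p(t) = t^2 - 8t + 15 = (t - 5)(t - 3).
All 2 eigenvalues are distinct, so Q is diagonalizable.

Yes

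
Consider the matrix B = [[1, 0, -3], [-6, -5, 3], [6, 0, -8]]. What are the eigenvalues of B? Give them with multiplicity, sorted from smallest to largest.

-5, -5, -2

Characteristic polynomial: p(s) = s^3 + 12s^2 + 45s + 50 = (s + 2)(s + 5)^2.
Roots (with multiplicity): -5, -5, -2.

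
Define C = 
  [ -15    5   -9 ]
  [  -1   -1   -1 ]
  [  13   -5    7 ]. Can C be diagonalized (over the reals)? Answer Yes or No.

Yes

Characteristic polynomial: p(r) = r^3 + 9r^2 + 20r + 12 = (r + 1)(r + 2)(r + 6).
All 3 eigenvalues are distinct, so C is diagonalizable.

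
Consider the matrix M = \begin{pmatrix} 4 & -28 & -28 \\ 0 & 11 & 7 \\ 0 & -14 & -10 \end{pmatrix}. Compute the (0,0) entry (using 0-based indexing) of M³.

Characteristic polynomial: s^3 - 5s^2 - 8s + 48 = (s - 4)^2(s + 3), so the eigenvalues are -3, 4, 4.
s=4: eigenvector (2, -1, 1).
s=-3: eigenvector (4, -1, 2).
s=4: eigenvector (1, 0, 0).
P = [[2, 4, 1], [-1, -1, 0], [1, 2, 0]], D = diag(4, -3, 4), P⁻¹ = [[0, -2, -1], [0, 1, 1], [1, 0, -2]].
M³ = P·diag(64, -27, 64)·P⁻¹ = [[64, -364, -364], [0, 155, 91], [0, -182, -118]].
The requested entry is 64.

64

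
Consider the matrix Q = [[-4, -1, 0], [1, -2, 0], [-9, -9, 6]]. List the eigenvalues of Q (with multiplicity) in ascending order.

-3, -3, 6

Characteristic polynomial: p(λ) = λ^3 - 27λ - 54 = (λ - 6)(λ + 3)^2.
Roots (with multiplicity): -3, -3, 6.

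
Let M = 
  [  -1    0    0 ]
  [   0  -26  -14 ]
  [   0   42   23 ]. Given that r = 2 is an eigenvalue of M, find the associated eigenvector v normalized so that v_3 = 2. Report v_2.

M − 2I = [[-3, 0, 0], [0, -28, -14], [0, 42, 21]].
Solving (M − 2I)v = 0 gives the eigenspace spanned by (0, -1, 2).
With v_3 = 2, v = (0, -1, 2), so v_2 = -1.

-1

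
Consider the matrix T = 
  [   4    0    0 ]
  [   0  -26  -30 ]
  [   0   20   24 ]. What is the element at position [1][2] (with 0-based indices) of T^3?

Characteristic polynomial: r^3 - 2r^2 - 32r + 96 = (r - 4)^2(r + 6), so the eigenvalues are -6, 4, 4.
r=4: eigenvector (1, -2, 2).
r=-6: eigenvector (0, 3, -2).
r=4: eigenvector (-2, 3, -3).
P = [[1, 0, -2], [-2, 3, 3], [2, -2, -3]], D = diag(4, -6, 4), P⁻¹ = [[-3, 4, 6], [0, 1, 1], [-2, 2, 3]].
T³ = P·diag(64, -216, 64)·P⁻¹ = [[64, 0, 0], [0, -776, -840], [0, 560, 624]].
The requested entry is -840.

-840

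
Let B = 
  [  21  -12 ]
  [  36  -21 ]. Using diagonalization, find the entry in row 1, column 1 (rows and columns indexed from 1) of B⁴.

81

Characteristic polynomial: λ^2 - 9 = (λ - 3)(λ + 3), so the eigenvalues are -3, 3.
λ=3: eigenvector (-2, -3).
λ=-3: eigenvector (1, 2).
P = [[-2, 1], [-3, 2]], D = diag(3, -3), P⁻¹ = [[-2, 1], [-3, 2]].
B⁴ = P·diag(81, 81)·P⁻¹ = [[81, 0], [0, 81]].
The requested entry is 81.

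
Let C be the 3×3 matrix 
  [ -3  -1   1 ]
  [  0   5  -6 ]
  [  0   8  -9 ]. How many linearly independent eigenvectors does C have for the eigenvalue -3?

C + 3I = [[0, -1, 1], [0, 8, -6], [0, 8, -6]].
This matrix has rank 2, so its null space has dimension 3 − 2 = 1.

1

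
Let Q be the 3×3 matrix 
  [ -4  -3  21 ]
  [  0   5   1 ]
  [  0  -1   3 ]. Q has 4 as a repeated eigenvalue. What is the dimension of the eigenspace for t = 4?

1

Q − 4I = [[-8, -3, 21], [0, 1, 1], [0, -1, -1]].
This matrix has rank 2, so its null space has dimension 3 − 2 = 1.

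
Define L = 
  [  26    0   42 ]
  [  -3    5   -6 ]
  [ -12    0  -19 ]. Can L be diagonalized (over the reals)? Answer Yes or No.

Yes

Characteristic polynomial: p(r) = r^3 - 12r^2 + 45r - 50 = (r - 5)^2(r - 2).
r = 5 has algebraic multiplicity 2; rank(L − 5I) = 1, so geometric multiplicity = 2.
Every eigenvalue has geometric = algebraic multiplicity, so L is diagonalizable.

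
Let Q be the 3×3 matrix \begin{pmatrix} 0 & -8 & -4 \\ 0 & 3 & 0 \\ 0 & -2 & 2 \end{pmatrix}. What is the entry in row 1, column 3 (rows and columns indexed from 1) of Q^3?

-16

Characteristic polynomial: r^3 - 5r^2 + 6r = r(r - 3)(r - 2), so the eigenvalues are 0, 2, 3.
r=0: eigenvector (1, 0, 0).
r=2: eigenvector (-2, 0, 1).
r=3: eigenvector (0, 1, -2).
P = [[1, -2, 0], [0, 0, 1], [0, 1, -2]], D = diag(0, 2, 3), P⁻¹ = [[1, 4, 2], [0, 2, 1], [0, 1, 0]].
Q³ = P·diag(0, 8, 27)·P⁻¹ = [[0, -32, -16], [0, 27, 0], [0, -38, 8]].
The requested entry is -16.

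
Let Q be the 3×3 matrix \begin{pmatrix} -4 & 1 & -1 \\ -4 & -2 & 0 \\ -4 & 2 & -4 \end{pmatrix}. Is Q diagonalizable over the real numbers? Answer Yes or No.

Characteristic polynomial: p(t) = t^3 + 10t^2 + 32t + 32 = (t + 2)(t + 4)^2.
t = -4 has algebraic multiplicity 2; rank(Q + 4I) = 2, so geometric multiplicity = 1.
Geometric multiplicity < algebraic multiplicity, so Q is not diagonalizable.

No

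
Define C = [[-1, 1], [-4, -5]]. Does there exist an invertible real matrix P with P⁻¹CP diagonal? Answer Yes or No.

Characteristic polynomial: p(r) = r^2 + 6r + 9 = (r + 3)^2.
r = -3 has algebraic multiplicity 2; rank(C + 3I) = 1, so geometric multiplicity = 1.
Geometric multiplicity < algebraic multiplicity, so C is not diagonalizable.

No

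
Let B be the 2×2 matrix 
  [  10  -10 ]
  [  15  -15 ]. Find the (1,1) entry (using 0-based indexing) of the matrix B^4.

Characteristic polynomial: s^2 + 5s = s(s + 5), so the eigenvalues are -5, 0.
s=-5: eigenvector (2, 3).
s=0: eigenvector (1, 1).
P = [[2, 1], [3, 1]], D = diag(-5, 0), P⁻¹ = [[-1, 1], [3, -2]].
B⁴ = P·diag(625, 0)·P⁻¹ = [[-1250, 1250], [-1875, 1875]].
The requested entry is 1875.

1875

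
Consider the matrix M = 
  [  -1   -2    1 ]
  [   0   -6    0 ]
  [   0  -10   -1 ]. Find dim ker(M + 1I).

1

M + 1I = [[0, -2, 1], [0, -5, 0], [0, -10, 0]].
This matrix has rank 2, so its null space has dimension 3 − 2 = 1.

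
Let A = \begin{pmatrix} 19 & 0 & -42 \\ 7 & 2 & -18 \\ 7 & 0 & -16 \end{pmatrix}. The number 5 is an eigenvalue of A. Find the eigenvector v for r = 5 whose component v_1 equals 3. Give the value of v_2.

A − 5I = [[14, 0, -42], [7, -3, -18], [7, 0, -21]].
Solving (A − 5I)v = 0 gives the eigenspace spanned by (3, 1, 1).
With v_1 = 3, v = (3, 1, 1), so v_2 = 1.

1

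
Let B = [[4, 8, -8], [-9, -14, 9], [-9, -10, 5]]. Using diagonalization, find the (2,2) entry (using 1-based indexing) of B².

34

Characteristic polynomial: s^3 + 5s^2 - 16s - 80 = (s - 4)(s + 4)(s + 5), so the eigenvalues are -5, -4, 4.
s=4: eigenvector (1, -1, -1).
s=-5: eigenvector (0, 1, 1).
s=-4: eigenvector (1, 0, 1).
P = [[1, 0, 1], [-1, 1, 0], [-1, 1, 1]], D = diag(4, -5, -4), P⁻¹ = [[1, 1, -1], [1, 2, -1], [0, -1, 1]].
B² = P·diag(16, 25, 16)·P⁻¹ = [[16, 0, 0], [9, 34, -9], [9, 18, 7]].
The requested entry is 34.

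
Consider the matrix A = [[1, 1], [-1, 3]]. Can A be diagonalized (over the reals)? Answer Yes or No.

No

Characteristic polynomial: p(r) = r^2 - 4r + 4 = (r - 2)^2.
r = 2 has algebraic multiplicity 2; rank(A − 2I) = 1, so geometric multiplicity = 1.
Geometric multiplicity < algebraic multiplicity, so A is not diagonalizable.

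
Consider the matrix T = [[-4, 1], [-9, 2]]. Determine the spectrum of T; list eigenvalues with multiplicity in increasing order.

Characteristic polynomial: p(s) = s^2 + 2s + 1 = (s + 1)^2.
Roots (with multiplicity): -1, -1.

-1, -1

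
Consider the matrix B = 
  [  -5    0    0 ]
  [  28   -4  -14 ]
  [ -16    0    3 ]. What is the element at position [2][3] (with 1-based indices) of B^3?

Characteristic polynomial: t^3 + 6t^2 - 7t - 60 = (t - 3)(t + 4)(t + 5), so the eigenvalues are -5, -4, 3.
t=-5: eigenvector (1, 0, 2).
t=-4: eigenvector (0, 1, 0).
t=3: eigenvector (0, -2, 1).
P = [[1, 0, 0], [0, 1, -2], [2, 0, 1]], D = diag(-5, -4, 3), P⁻¹ = [[1, 0, 0], [-4, 1, 2], [-2, 0, 1]].
B³ = P·diag(-125, -64, 27)·P⁻¹ = [[-125, 0, 0], [364, -64, -182], [-304, 0, 27]].
The requested entry is -182.

-182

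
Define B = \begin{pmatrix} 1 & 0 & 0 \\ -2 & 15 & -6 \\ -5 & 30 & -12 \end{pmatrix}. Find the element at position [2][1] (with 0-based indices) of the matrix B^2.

Characteristic polynomial: r^3 - 4r^2 + 3r = r(r - 3)(r - 1), so the eigenvalues are 0, 1, 3.
r=1: eigenvector (1, -2, -5).
r=3: eigenvector (0, 1, 2).
r=0: eigenvector (0, 2, 5).
P = [[1, 0, 0], [-2, 1, 2], [-5, 2, 5]], D = diag(1, 3, 0), P⁻¹ = [[1, 0, 0], [0, 5, -2], [1, -2, 1]].
B² = P·diag(1, 9, 0)·P⁻¹ = [[1, 0, 0], [-2, 45, -18], [-5, 90, -36]].
The requested entry is 90.

90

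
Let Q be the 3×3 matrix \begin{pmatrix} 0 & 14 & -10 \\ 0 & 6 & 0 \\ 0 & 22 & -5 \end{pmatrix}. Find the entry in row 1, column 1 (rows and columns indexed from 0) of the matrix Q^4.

Characteristic polynomial: λ^3 - λ^2 - 30λ = λ(λ - 6)(λ + 5), so the eigenvalues are -5, 0, 6.
λ=0: eigenvector (1, 0, 0).
λ=6: eigenvector (-1, 1, 2).
λ=-5: eigenvector (2, 0, 1).
P = [[1, -1, 2], [0, 1, 0], [0, 2, 1]], D = diag(0, 6, -5), P⁻¹ = [[1, 5, -2], [0, 1, 0], [0, -2, 1]].
Q⁴ = P·diag(0, 1296, 625)·P⁻¹ = [[0, -3796, 1250], [0, 1296, 0], [0, 1342, 625]].
The requested entry is 1296.

1296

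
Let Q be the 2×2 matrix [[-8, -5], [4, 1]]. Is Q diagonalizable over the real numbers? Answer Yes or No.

Yes

Characteristic polynomial: p(r) = r^2 + 7r + 12 = (r + 3)(r + 4).
All 2 eigenvalues are distinct, so Q is diagonalizable.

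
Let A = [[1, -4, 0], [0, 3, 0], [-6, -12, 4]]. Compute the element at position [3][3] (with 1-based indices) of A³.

64

Characteristic polynomial: s^3 - 8s^2 + 19s - 12 = (s - 4)(s - 3)(s - 1), so the eigenvalues are 1, 3, 4.
s=1: eigenvector (1, 0, 2).
s=3: eigenvector (-2, 1, 0).
s=4: eigenvector (0, 0, 1).
P = [[1, -2, 0], [0, 1, 0], [2, 0, 1]], D = diag(1, 3, 4), P⁻¹ = [[1, 2, 0], [0, 1, 0], [-2, -4, 1]].
A³ = P·diag(1, 27, 64)·P⁻¹ = [[1, -52, 0], [0, 27, 0], [-126, -252, 64]].
The requested entry is 64.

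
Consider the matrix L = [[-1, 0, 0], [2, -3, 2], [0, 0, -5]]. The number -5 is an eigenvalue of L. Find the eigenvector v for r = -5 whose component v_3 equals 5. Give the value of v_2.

-5

L + 5I = [[4, 0, 0], [2, 2, 2], [0, 0, 0]].
Solving (L + 5I)v = 0 gives the eigenspace spanned by (0, -5, 5).
With v_3 = 5, v = (0, -5, 5), so v_2 = -5.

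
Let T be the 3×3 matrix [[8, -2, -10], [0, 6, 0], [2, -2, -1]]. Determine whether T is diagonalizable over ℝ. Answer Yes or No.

Yes

Characteristic polynomial: p(s) = s^3 - 13s^2 + 54s - 72 = (s - 6)(s - 4)(s - 3).
All 3 eigenvalues are distinct, so T is diagonalizable.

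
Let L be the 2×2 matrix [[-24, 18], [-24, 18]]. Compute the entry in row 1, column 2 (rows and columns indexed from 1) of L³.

Characteristic polynomial: r^2 + 6r = r(r + 6), so the eigenvalues are -6, 0.
r=0: eigenvector (3, 4).
r=-6: eigenvector (1, 1).
P = [[3, 1], [4, 1]], D = diag(0, -6), P⁻¹ = [[-1, 1], [4, -3]].
L³ = P·diag(0, -216)·P⁻¹ = [[-864, 648], [-864, 648]].
The requested entry is 648.

648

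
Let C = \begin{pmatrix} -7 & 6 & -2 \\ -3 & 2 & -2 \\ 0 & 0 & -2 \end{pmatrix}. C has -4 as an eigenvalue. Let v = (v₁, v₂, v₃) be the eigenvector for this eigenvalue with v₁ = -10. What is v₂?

C + 4I = [[-3, 6, -2], [-3, 6, -2], [0, 0, 2]].
Solving (C + 4I)v = 0 gives the eigenspace spanned by (-10, -5, 0).
With v₁ = -10, v = (-10, -5, 0), so v₂ = -5.

-5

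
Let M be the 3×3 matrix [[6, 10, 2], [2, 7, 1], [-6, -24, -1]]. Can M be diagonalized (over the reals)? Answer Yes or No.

Characteristic polynomial: p(μ) = μ^3 - 12μ^2 + 45μ - 50 = (μ - 5)^2(μ - 2).
μ = 5 has algebraic multiplicity 2; rank(M − 5I) = 2, so geometric multiplicity = 1.
Geometric multiplicity < algebraic multiplicity, so M is not diagonalizable.

No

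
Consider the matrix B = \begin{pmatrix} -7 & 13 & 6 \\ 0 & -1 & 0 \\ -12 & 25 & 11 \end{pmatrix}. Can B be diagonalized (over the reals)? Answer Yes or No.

Characteristic polynomial: p(s) = s^3 - 3s^2 - 9s - 5 = (s - 5)(s + 1)^2.
s = -1 has algebraic multiplicity 2; rank(B + 1I) = 2, so geometric multiplicity = 1.
Geometric multiplicity < algebraic multiplicity, so B is not diagonalizable.

No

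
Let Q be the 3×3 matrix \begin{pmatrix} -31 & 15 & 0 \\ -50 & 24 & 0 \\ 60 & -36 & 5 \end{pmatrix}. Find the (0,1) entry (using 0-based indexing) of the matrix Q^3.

645

Characteristic polynomial: λ^3 + 2λ^2 - 29λ - 30 = (λ - 5)(λ + 1)(λ + 6), so the eigenvalues are -6, -1, 5.
λ=-6: eigenvector (3, 5, 0).
λ=5: eigenvector (0, 0, 1).
λ=-1: eigenvector (1, 2, 2).
P = [[3, 0, 1], [5, 0, 2], [0, 1, 2]], D = diag(-6, 5, -1), P⁻¹ = [[2, -1, 0], [10, -6, 1], [-5, 3, 0]].
Q³ = P·diag(-216, 125, -1)·P⁻¹ = [[-1291, 645, 0], [-2150, 1074, 0], [1260, -756, 125]].
The requested entry is 645.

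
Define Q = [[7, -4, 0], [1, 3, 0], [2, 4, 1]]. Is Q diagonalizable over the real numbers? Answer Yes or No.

Characteristic polynomial: p(t) = t^3 - 11t^2 + 35t - 25 = (t - 5)^2(t - 1).
t = 5 has algebraic multiplicity 2; rank(Q − 5I) = 2, so geometric multiplicity = 1.
Geometric multiplicity < algebraic multiplicity, so Q is not diagonalizable.

No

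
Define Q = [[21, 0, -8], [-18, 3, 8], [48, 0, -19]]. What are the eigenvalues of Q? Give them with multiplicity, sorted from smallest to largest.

Characteristic polynomial: p(r) = r^3 - 5r^2 - 9r + 45 = (r - 5)(r - 3)(r + 3).
Roots (with multiplicity): -3, 3, 5.

-3, 3, 5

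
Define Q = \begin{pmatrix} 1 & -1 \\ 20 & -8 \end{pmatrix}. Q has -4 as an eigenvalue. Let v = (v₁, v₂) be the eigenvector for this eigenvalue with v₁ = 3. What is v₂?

Q + 4I = [[5, -1], [20, -4]].
Solving (Q + 4I)v = 0 gives the eigenspace spanned by (3, 15).
With v₁ = 3, v = (3, 15), so v₂ = 15.

15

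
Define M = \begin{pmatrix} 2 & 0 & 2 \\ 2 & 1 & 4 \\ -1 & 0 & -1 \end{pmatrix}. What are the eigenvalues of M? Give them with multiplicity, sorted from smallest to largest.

0, 1, 1

Characteristic polynomial: p(t) = t^3 - 2t^2 + t = t(t - 1)^2.
Roots (with multiplicity): 0, 1, 1.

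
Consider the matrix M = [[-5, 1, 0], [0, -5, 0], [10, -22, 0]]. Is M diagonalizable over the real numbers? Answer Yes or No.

No

Characteristic polynomial: p(μ) = μ^3 + 10μ^2 + 25μ = μ(μ + 5)^2.
μ = -5 has algebraic multiplicity 2; rank(M + 5I) = 2, so geometric multiplicity = 1.
Geometric multiplicity < algebraic multiplicity, so M is not diagonalizable.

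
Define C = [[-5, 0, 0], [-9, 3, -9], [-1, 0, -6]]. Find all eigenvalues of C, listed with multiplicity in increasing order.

-6, -5, 3

Characteristic polynomial: p(μ) = μ^3 + 8μ^2 - 3μ - 90 = (μ - 3)(μ + 5)(μ + 6).
Roots (with multiplicity): -6, -5, 3.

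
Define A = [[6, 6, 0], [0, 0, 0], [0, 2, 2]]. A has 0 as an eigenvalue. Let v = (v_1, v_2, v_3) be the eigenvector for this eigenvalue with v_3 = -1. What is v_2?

A = [[6, 6, 0], [0, 0, 0], [0, 2, 2]].
Solving (A)v = 0 gives the eigenspace spanned by (-1, 1, -1).
With v_3 = -1, v = (-1, 1, -1), so v_2 = 1.

1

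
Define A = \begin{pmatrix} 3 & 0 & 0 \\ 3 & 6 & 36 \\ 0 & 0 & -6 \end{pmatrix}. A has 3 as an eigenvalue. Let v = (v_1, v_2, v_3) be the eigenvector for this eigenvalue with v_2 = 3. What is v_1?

-3

A − 3I = [[0, 0, 0], [3, 3, 36], [0, 0, -9]].
Solving (A − 3I)v = 0 gives the eigenspace spanned by (-3, 3, 0).
With v_2 = 3, v = (-3, 3, 0), so v_1 = -3.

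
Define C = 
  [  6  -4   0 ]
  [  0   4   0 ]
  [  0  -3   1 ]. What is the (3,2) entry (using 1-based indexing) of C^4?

Characteristic polynomial: r^3 - 11r^2 + 34r - 24 = (r - 6)(r - 4)(r - 1), so the eigenvalues are 1, 4, 6.
r=6: eigenvector (1, 0, 0).
r=4: eigenvector (2, 1, -1).
r=1: eigenvector (0, 0, 1).
P = [[1, 2, 0], [0, 1, 0], [0, -1, 1]], D = diag(6, 4, 1), P⁻¹ = [[1, -2, 0], [0, 1, 0], [0, 1, 1]].
C⁴ = P·diag(1296, 256, 1)·P⁻¹ = [[1296, -2080, 0], [0, 256, 0], [0, -255, 1]].
The requested entry is -255.

-255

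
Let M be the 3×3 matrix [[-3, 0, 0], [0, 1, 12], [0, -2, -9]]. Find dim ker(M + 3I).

2

M + 3I = [[0, 0, 0], [0, 4, 12], [0, -2, -6]].
This matrix has rank 1, so its null space has dimension 3 − 1 = 2.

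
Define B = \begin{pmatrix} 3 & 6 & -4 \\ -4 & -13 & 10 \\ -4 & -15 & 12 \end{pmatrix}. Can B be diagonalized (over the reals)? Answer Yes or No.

Yes

Characteristic polynomial: p(λ) = λ^3 - 2λ^2 - λ + 2 = (λ - 2)(λ - 1)(λ + 1).
All 3 eigenvalues are distinct, so B is diagonalizable.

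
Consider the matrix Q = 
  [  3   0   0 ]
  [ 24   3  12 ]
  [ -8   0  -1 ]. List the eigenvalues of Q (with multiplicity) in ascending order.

Characteristic polynomial: p(r) = r^3 - 5r^2 + 3r + 9 = (r - 3)^2(r + 1).
Roots (with multiplicity): -1, 3, 3.

-1, 3, 3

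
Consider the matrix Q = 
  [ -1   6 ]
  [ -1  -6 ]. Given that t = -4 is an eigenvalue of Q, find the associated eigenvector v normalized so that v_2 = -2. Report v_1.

Q + 4I = [[3, 6], [-1, -2]].
Solving (Q + 4I)v = 0 gives the eigenspace spanned by (4, -2).
With v_2 = -2, v = (4, -2), so v_1 = 4.

4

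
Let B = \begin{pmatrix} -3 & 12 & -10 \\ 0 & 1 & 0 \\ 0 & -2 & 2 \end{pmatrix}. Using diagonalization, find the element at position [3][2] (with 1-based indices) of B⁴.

Characteristic polynomial: t^3 - 7t + 6 = (t - 2)(t - 1)(t + 3), so the eigenvalues are -3, 1, 2.
t=-3: eigenvector (1, 0, 0).
t=1: eigenvector (-2, 1, 2).
t=2: eigenvector (-2, 0, 1).
P = [[1, -2, -2], [0, 1, 0], [0, 2, 1]], D = diag(-3, 1, 2), P⁻¹ = [[1, -2, 2], [0, 1, 0], [0, -2, 1]].
B⁴ = P·diag(81, 1, 16)·P⁻¹ = [[81, -100, 130], [0, 1, 0], [0, -30, 16]].
The requested entry is -30.

-30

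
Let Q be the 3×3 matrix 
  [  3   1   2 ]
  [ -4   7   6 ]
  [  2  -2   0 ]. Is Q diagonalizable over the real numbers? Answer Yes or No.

Characteristic polynomial: p(s) = s^3 - 10s^2 + 33s - 36 = (s - 4)(s - 3)^2.
s = 3 has algebraic multiplicity 2; rank(Q − 3I) = 2, so geometric multiplicity = 1.
Geometric multiplicity < algebraic multiplicity, so Q is not diagonalizable.

No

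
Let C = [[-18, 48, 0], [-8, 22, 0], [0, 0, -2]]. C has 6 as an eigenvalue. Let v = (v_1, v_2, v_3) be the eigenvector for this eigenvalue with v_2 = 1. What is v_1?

2

C − 6I = [[-24, 48, 0], [-8, 16, 0], [0, 0, -8]].
Solving (C − 6I)v = 0 gives the eigenspace spanned by (2, 1, 0).
With v_2 = 1, v = (2, 1, 0), so v_1 = 2.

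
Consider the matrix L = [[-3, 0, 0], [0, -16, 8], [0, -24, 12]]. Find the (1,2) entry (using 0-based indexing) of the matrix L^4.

-512

Characteristic polynomial: μ^3 + 7μ^2 + 12μ = μ(μ + 3)(μ + 4), so the eigenvalues are -4, -3, 0.
μ=-3: eigenvector (1, 0, 0).
μ=0: eigenvector (0, 1, 2).
μ=-4: eigenvector (0, -2, -3).
P = [[1, 0, 0], [0, 1, -2], [0, 2, -3]], D = diag(-3, 0, -4), P⁻¹ = [[1, 0, 0], [0, -3, 2], [0, -2, 1]].
L⁴ = P·diag(81, 0, 256)·P⁻¹ = [[81, 0, 0], [0, 1024, -512], [0, 1536, -768]].
The requested entry is -512.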